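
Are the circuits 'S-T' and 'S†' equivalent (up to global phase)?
No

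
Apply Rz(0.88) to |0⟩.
(0.9048 - 0.4259i)|0⟩

Rz(0.88) = [[e^(−iθ/2), 0], [0, e^(iθ/2)]] with e^(±iθ/2) = cos(θ/2) ± i·sin(θ/2); θ = 0.88, cos(θ/2) ≈ 0.904752, sin(θ/2) ≈ 0.425939.
With a = amp(|0⟩) = 1 and b = amp(|1⟩) = 0:
new amp(|0⟩) = (0.904752 - 0.425939i)·a = (0.9048 - 0.4259i)
new amp(|1⟩) = (0.904752 + 0.425939i)·b = 0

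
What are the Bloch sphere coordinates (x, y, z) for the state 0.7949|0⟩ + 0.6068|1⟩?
(0.9647, 0, 0.2637)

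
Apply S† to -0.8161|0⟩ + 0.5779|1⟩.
-0.8161|0⟩ - 0.5779i|1⟩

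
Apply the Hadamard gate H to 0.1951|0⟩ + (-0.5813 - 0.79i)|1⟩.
(-0.2731 - 0.5586i)|0⟩ + (0.549 + 0.5586i)|1⟩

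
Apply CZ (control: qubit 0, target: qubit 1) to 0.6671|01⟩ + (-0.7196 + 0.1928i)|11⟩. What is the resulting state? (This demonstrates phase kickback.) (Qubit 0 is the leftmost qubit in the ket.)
0.6671|01⟩ + (0.7196 - 0.1928i)|11⟩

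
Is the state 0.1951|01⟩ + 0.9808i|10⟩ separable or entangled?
Entangled

Writing the state as a|00⟩ + b|01⟩ + c|10⟩ + d|11⟩, it is a product state iff ad − bc = 0.
Here (a, b, c, d) = (0, 0.1951, 0.9808i, 0): ad − bc = (0)(0) − (0.1951)(0.9808i) = -0.1914i ≠ 0, so the state is entangled.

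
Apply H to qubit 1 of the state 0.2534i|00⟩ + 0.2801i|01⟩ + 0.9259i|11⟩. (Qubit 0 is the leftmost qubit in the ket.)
0.3772i|00⟩ - 0.01888i|01⟩ + 0.6547i|10⟩ - 0.6547i|11⟩

H on qubit 1 mixes each pair of kets that differ only in qubit 1: amplitudes (a, b) of (|…0…⟩, |…1…⟩) become ((a + b)/√2, (a − b)/√2). Kets absent from the input have amplitude 0.
(|00⟩, |01⟩): (a, b) = (0.2534i, 0.2801i) → (0.3772i, -0.01888i)
(|10⟩, |11⟩): (a, b) = (0, 0.9259i) → (0.6547i, -0.6547i)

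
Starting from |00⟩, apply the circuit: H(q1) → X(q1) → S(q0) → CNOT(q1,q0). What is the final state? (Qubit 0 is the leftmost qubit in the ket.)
1/√2|00⟩ + 1/√2|11⟩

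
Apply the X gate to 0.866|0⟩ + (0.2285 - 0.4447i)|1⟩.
(0.2285 - 0.4447i)|0⟩ + 0.866|1⟩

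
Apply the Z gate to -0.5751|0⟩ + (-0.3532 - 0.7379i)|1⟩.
-0.5751|0⟩ + (0.3532 + 0.7379i)|1⟩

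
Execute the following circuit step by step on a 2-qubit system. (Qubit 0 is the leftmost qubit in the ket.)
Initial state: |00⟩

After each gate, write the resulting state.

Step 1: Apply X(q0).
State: |10⟩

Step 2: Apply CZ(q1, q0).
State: |10⟩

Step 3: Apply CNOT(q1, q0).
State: |10⟩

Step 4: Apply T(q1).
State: |10⟩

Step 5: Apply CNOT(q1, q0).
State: |10⟩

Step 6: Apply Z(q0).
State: -|10⟩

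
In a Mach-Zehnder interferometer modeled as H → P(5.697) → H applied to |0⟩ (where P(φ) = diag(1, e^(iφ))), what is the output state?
(0.9165 - 0.2766i)|0⟩ + (0.08347 + 0.2766i)|1⟩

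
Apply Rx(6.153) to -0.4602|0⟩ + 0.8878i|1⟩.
0.517|0⟩ - 0.856i|1⟩

Rx(6.153) = [[cos(θ/2), −i·sin(θ/2)], [−i·sin(θ/2), cos(θ/2)]]; θ = 6.153, cos(θ/2) ≈ -0.997882, sin(θ/2) ≈ 0.0650467.
With a = amp(|0⟩) = -0.4602 and b = amp(|1⟩) = 0.8878i:
new amp(|0⟩) = (-0.997882)·a + (-0.0650467i)·b = 0.517
new amp(|1⟩) = (-0.0650467i)·a + (-0.997882)·b = -0.856i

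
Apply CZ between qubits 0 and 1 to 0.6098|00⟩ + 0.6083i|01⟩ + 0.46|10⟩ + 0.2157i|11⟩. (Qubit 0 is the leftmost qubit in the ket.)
0.6098|00⟩ + 0.6083i|01⟩ + 0.46|10⟩ - 0.2157i|11⟩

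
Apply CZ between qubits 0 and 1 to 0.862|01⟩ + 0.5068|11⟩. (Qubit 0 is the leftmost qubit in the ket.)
0.862|01⟩ - 0.5068|11⟩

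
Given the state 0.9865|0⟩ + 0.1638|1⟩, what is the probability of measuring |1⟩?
0.02683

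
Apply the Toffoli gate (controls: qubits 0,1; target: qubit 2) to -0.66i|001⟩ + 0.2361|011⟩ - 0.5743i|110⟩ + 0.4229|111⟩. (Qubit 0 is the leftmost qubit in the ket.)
-0.66i|001⟩ + 0.2361|011⟩ + 0.4229|110⟩ - 0.5743i|111⟩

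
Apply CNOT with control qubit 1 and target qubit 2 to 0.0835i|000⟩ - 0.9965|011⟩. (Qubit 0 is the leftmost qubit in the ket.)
0.0835i|000⟩ - 0.9965|010⟩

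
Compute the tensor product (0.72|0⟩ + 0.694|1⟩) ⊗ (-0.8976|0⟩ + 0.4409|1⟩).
-0.6463|00⟩ + 0.3174|01⟩ - 0.6229|10⟩ + 0.306|11⟩

amp(|b₁b₂…⟩) = product of the factor amplitudes for bits b₁, b₂, …; only kets whose every factor amplitude is nonzero survive.
|00⟩: (0.72)(-0.8976) = -0.6463
|01⟩: (0.72)(0.4409) = 0.3174
|10⟩: (0.694)(-0.8976) = -0.6229
|11⟩: (0.694)(0.4409) = 0.306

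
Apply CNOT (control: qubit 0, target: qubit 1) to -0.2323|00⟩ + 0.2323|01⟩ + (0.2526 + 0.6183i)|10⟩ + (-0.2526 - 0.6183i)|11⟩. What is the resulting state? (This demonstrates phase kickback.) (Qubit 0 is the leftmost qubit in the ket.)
-0.2323|00⟩ + 0.2323|01⟩ + (-0.2526 - 0.6183i)|10⟩ + (0.2526 + 0.6183i)|11⟩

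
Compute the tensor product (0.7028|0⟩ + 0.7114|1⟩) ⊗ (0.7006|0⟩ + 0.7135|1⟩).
0.4924|00⟩ + 0.5014|01⟩ + 0.4984|10⟩ + 0.5076|11⟩

amp(|b₁b₂…⟩) = product of the factor amplitudes for bits b₁, b₂, …; only kets whose every factor amplitude is nonzero survive.
|00⟩: (0.7028)(0.7006) = 0.4924
|01⟩: (0.7028)(0.7135) = 0.5014
|10⟩: (0.7114)(0.7006) = 0.4984
|11⟩: (0.7114)(0.7135) = 0.5076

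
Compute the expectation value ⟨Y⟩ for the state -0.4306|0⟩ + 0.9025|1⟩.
0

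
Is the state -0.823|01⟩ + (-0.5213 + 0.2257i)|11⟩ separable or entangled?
Separable

Writing the state as a|00⟩ + b|01⟩ + c|10⟩ + d|11⟩, it is a product state iff ad − bc = 0.
Here (a, b, c, d) = (0, -0.823, 0, (-0.5213 + 0.2257i)): ad − bc = (0)(-0.5213 + 0.2257i) − (-0.823)(0) = 0, so the state is separable.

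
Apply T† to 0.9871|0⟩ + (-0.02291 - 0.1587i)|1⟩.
0.9871|0⟩ + (-0.1284 - 0.09602i)|1⟩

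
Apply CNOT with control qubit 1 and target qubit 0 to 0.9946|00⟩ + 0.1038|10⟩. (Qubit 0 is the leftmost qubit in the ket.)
0.9946|00⟩ + 0.1038|10⟩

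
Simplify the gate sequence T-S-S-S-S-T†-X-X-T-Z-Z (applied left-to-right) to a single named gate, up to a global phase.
T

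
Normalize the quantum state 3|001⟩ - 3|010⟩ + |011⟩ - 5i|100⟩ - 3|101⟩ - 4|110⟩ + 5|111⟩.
0.3094|001⟩ - 0.3094|010⟩ + 0.1031|011⟩ - 0.5157i|100⟩ - 0.3094|101⟩ - 0.4126|110⟩ + 0.5157|111⟩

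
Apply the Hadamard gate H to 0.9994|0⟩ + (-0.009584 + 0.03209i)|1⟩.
(0.6999 + 0.02269i)|0⟩ + (0.7135 - 0.02269i)|1⟩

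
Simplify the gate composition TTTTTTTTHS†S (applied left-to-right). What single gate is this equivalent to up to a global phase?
H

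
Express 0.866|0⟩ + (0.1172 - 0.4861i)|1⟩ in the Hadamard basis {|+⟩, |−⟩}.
(0.6952 - 0.3437i)|+⟩ + (0.5295 + 0.3437i)|−⟩

With |ψ⟩ = α|0⟩ + β|1⟩, the Hadamard-basis coefficients are ⟨+|ψ⟩ = (α + β)/√2 and ⟨−|ψ⟩ = (α − β)/√2.
Here α = 0.866, β = (0.1172 - 0.4861i): (α + β)/√2 = (0.6952 - 0.3437i), (α − β)/√2 = (0.5295 + 0.3437i).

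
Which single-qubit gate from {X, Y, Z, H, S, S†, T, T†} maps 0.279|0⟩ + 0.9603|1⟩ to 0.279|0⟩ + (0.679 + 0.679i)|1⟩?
T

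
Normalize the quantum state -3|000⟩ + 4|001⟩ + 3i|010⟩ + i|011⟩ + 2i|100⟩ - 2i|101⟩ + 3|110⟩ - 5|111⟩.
-0.3419|000⟩ + 0.4558|001⟩ + 0.3419i|010⟩ + 0.114i|011⟩ + 0.2279i|100⟩ - 0.2279i|101⟩ + 0.3419|110⟩ - 0.5698|111⟩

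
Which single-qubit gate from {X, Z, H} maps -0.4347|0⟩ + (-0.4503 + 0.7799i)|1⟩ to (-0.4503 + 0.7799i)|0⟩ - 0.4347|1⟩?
X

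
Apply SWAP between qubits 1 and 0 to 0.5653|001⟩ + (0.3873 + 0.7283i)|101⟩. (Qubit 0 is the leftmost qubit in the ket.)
0.5653|001⟩ + (0.3873 + 0.7283i)|011⟩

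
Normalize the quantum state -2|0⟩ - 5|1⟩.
-0.3714|0⟩ - 0.9285|1⟩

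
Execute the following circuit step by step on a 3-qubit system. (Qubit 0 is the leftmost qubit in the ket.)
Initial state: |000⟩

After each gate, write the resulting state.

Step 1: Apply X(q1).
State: |010⟩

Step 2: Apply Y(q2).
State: i|011⟩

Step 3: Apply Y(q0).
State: -|111⟩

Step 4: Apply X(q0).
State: -|011⟩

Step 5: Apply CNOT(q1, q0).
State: -|111⟩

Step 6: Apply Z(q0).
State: |111⟩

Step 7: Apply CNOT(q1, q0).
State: |011⟩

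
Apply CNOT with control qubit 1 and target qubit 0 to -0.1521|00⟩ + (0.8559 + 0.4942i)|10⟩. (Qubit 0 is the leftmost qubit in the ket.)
-0.1521|00⟩ + (0.8559 + 0.4942i)|10⟩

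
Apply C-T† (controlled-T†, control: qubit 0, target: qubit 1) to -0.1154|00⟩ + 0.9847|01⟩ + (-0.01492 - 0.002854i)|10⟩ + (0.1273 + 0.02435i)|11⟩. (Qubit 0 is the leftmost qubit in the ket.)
-0.1154|00⟩ + 0.9847|01⟩ + (-0.01492 - 0.002854i)|10⟩ + (0.1072 - 0.0728i)|11⟩

C-T† leaves the control-|0⟩ kets |00⟩, |01⟩ unchanged and applies T† to qubit 1 on the control-|1⟩ pair (|10⟩, |11⟩).
T† = [[1, 0], [0, (1/√2 - (1/√2)i)]].
With a = amp(|10⟩) = (-0.01492 - 0.002854i) and b = amp(|11⟩) = (0.1273 + 0.02435i):
new amp(|10⟩) = (1)·a = (-0.01492 - 0.002854i)
new amp(|11⟩) = (1/√2 - (1/√2)i)·b = (0.1072 - 0.0728i)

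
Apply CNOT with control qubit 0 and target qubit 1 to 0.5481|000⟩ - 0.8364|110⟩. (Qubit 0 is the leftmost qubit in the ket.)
0.5481|000⟩ - 0.8364|100⟩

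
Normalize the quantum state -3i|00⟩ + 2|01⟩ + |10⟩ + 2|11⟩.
-(1/√2)i|00⟩ + 0.4714|01⟩ + 0.2357|10⟩ + 0.4714|11⟩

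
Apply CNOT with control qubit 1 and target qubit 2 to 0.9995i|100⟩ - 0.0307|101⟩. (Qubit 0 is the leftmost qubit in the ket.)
0.9995i|100⟩ - 0.0307|101⟩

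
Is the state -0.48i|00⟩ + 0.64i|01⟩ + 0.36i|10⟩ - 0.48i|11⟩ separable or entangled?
Separable

Writing the state as a|00⟩ + b|01⟩ + c|10⟩ + d|11⟩, it is a product state iff ad − bc = 0.
Here (a, b, c, d) = (-0.48i, 0.64i, 0.36i, -0.48i): ad − bc = (-0.48i)(-0.48i) − (0.64i)(0.36i) = 0, so the state is separable.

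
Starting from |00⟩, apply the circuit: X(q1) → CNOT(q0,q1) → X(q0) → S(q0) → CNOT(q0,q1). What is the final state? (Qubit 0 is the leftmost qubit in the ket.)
i|10⟩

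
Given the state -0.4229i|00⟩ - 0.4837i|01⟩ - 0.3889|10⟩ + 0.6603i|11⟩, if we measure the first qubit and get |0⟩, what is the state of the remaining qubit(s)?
-0.6582i|0⟩ - 0.7528i|1⟩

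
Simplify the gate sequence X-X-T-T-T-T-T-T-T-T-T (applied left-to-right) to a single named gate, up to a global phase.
T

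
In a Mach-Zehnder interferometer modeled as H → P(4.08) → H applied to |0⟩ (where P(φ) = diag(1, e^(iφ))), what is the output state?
(0.2045 - 0.4033i)|0⟩ + (0.7955 + 0.4033i)|1⟩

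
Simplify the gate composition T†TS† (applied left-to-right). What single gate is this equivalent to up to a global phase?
S†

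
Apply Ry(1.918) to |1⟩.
-0.8186|0⟩ + 0.5743|1⟩

Ry(1.918) = [[cos(θ/2), −sin(θ/2)], [sin(θ/2), cos(θ/2)]]; θ = 1.918, cos(θ/2) ≈ 0.574339, sin(θ/2) ≈ 0.818618.
With a = amp(|0⟩) = 0 and b = amp(|1⟩) = 1:
new amp(|0⟩) = (0.574339)·a + (-0.818618)·b = -0.8186
new amp(|1⟩) = (0.818618)·a + (0.574339)·b = 0.5743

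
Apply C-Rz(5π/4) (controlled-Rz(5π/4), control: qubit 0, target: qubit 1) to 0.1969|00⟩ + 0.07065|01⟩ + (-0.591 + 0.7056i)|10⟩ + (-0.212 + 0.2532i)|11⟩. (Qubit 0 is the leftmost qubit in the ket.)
0.1969|00⟩ + 0.07065|01⟩ + (0.8781 + 0.276i)|10⟩ + (-0.1528 - 0.2928i)|11⟩

C-Rz(5π/4) leaves the control-|0⟩ kets |00⟩, |01⟩ unchanged and applies Rz(5π/4) to qubit 1 on the control-|1⟩ pair (|10⟩, |11⟩).
Rz(5π/4) = [[e^(−iθ/2), 0], [0, e^(iθ/2)]] with e^(±iθ/2) = cos(θ/2) ± i·sin(θ/2); θ = 5π/4, cos(θ/2) ≈ -0.382683, sin(θ/2) ≈ 0.92388.
With a = amp(|10⟩) = (-0.591 + 0.7056i) and b = amp(|11⟩) = (-0.212 + 0.2532i):
new amp(|10⟩) = (-0.382683 - 0.92388i)·a = (0.8781 + 0.276i)
new amp(|11⟩) = (-0.382683 + 0.92388i)·b = (-0.1528 - 0.2928i)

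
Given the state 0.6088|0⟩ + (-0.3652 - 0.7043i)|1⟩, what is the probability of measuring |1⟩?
0.6294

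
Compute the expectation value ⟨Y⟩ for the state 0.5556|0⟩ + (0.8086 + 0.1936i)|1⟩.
0.2151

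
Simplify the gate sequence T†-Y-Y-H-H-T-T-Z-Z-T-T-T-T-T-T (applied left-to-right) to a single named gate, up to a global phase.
T†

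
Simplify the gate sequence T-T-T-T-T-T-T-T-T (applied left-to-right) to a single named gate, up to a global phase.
T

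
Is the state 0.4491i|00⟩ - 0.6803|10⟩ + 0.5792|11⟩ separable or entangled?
Entangled

Writing the state as a|00⟩ + b|01⟩ + c|10⟩ + d|11⟩, it is a product state iff ad − bc = 0.
Here (a, b, c, d) = (0.4491i, 0, -0.6803, 0.5792): ad − bc = (0.4491i)(0.5792) − (0)(-0.6803) = 0.2601i ≠ 0, so the state is entangled.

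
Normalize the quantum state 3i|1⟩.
i|1⟩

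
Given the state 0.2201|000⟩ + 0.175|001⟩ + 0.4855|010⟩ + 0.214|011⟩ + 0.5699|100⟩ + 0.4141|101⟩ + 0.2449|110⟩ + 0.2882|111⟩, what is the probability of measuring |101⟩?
0.1715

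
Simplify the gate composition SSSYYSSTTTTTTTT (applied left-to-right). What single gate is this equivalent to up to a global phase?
S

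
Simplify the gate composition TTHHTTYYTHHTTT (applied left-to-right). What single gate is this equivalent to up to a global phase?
I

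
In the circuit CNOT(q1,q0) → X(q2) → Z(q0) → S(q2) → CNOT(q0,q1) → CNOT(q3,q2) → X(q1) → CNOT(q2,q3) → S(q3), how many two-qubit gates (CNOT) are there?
4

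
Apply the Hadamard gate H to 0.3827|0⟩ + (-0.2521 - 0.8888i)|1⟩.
(0.09235 - 0.6285i)|0⟩ + (0.4489 + 0.6285i)|1⟩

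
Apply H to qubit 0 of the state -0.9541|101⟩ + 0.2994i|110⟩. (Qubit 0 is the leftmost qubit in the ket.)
-0.6747|001⟩ + 0.2117i|010⟩ + 0.6747|101⟩ - 0.2117i|110⟩

H on qubit 0 mixes each pair of kets that differ only in qubit 0: amplitudes (a, b) of (|…0…⟩, |…1…⟩) become ((a + b)/√2, (a − b)/√2). Kets absent from the input have amplitude 0.
(|001⟩, |101⟩): (a, b) = (0, -0.9541) → (-0.6747, 0.6747)
(|010⟩, |110⟩): (a, b) = (0, 0.2994i) → (0.2117i, -0.2117i)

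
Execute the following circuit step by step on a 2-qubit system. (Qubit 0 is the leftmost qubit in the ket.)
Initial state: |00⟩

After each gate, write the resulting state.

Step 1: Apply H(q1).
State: 1/√2|00⟩ + 1/√2|01⟩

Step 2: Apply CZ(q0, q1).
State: 1/√2|00⟩ + 1/√2|01⟩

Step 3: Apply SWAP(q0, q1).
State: 1/√2|00⟩ + 1/√2|10⟩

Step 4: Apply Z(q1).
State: 1/√2|00⟩ + 1/√2|10⟩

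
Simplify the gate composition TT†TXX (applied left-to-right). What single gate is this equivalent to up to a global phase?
T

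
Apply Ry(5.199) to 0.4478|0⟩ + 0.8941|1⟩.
-0.8449|0⟩ - 0.5349|1⟩

Ry(5.199) = [[cos(θ/2), −sin(θ/2)], [sin(θ/2), cos(θ/2)]]; θ = 5.199, cos(θ/2) ≈ -0.856631, sin(θ/2) ≈ 0.51593.
With a = amp(|0⟩) = 0.4478 and b = amp(|1⟩) = 0.8941:
new amp(|0⟩) = (-0.856631)·a + (-0.51593)·b = -0.8449
new amp(|1⟩) = (0.51593)·a + (-0.856631)·b = -0.5349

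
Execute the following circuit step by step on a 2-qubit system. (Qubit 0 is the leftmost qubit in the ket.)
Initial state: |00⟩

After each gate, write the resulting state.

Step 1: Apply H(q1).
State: 1/√2|00⟩ + 1/√2|01⟩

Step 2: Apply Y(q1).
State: -(1/√2)i|00⟩ + (1/√2)i|01⟩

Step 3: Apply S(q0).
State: -(1/√2)i|00⟩ + (1/√2)i|01⟩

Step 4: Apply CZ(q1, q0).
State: -(1/√2)i|00⟩ + (1/√2)i|01⟩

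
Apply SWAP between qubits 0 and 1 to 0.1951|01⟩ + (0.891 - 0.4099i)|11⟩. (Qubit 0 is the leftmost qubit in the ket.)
0.1951|10⟩ + (0.891 - 0.4099i)|11⟩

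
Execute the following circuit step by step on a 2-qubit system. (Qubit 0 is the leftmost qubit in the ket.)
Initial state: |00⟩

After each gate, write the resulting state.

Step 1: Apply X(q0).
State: |10⟩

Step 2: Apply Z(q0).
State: -|10⟩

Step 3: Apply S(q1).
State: -|10⟩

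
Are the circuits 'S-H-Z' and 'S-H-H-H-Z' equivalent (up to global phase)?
Yes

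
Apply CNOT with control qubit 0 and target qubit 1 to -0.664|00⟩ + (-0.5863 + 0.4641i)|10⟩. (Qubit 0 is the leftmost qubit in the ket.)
-0.664|00⟩ + (-0.5863 + 0.4641i)|11⟩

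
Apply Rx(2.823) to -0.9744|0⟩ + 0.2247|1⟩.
(-0.1546 - 0.2219i)|0⟩ + (0.03564 + 0.9621i)|1⟩

Rx(2.823) = [[cos(θ/2), −i·sin(θ/2)], [−i·sin(θ/2), cos(θ/2)]]; θ = 2.823, cos(θ/2) ≈ 0.158623, sin(θ/2) ≈ 0.987339.
With a = amp(|0⟩) = -0.9744 and b = amp(|1⟩) = 0.2247:
new amp(|0⟩) = (0.158623)·a + (-0.987339i)·b = (-0.1546 - 0.2219i)
new amp(|1⟩) = (-0.987339i)·a + (0.158623)·b = (0.03564 + 0.9621i)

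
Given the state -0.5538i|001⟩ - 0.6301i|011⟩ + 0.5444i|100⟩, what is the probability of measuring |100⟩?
0.2964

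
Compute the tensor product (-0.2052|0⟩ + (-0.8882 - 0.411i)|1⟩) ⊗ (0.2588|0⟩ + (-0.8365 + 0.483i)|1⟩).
-0.05311|00⟩ + (0.1716 - 0.09911i)|01⟩ + (-0.2299 - 0.1064i)|10⟩ + (0.9415 - 0.0852i)|11⟩

amp(|b₁b₂…⟩) = product of the factor amplitudes for bits b₁, b₂, …; only kets whose every factor amplitude is nonzero survive.
|00⟩: (-0.2052)(0.2588) = -0.05311
|01⟩: (-0.2052)(-0.8365 + 0.483i) = (0.1716 - 0.09911i)
|10⟩: (-0.8882 - 0.411i)(0.2588) = (-0.2299 - 0.1064i)
|11⟩: (-0.8882 - 0.411i)(-0.8365 + 0.483i) = (0.9415 - 0.0852i)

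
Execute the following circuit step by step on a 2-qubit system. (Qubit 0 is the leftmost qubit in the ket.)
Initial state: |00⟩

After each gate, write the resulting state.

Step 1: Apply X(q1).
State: |01⟩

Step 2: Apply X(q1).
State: |00⟩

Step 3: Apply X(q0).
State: |10⟩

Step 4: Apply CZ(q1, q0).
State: |10⟩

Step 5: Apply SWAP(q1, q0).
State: |01⟩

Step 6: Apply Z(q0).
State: |01⟩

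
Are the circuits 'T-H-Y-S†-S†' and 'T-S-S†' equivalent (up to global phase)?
No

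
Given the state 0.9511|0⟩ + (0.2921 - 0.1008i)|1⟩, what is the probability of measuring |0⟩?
0.9046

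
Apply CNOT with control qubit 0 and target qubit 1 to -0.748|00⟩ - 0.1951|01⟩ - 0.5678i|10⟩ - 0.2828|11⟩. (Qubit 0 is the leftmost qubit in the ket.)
-0.748|00⟩ - 0.1951|01⟩ - 0.2828|10⟩ - 0.5678i|11⟩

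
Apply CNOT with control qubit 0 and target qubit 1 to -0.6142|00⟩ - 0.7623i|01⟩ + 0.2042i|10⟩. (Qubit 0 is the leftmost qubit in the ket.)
-0.6142|00⟩ - 0.7623i|01⟩ + 0.2042i|11⟩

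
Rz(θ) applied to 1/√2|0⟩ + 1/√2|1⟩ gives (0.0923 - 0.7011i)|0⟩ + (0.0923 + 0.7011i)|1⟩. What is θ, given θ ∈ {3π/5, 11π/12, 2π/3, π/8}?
11π/12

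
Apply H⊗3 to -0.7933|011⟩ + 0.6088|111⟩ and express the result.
-0.06523|000⟩ + 0.06523|001⟩ + 0.06523|010⟩ - 0.06523|011⟩ - 0.4957|100⟩ + 0.4957|101⟩ + 0.4957|110⟩ - 0.4957|111⟩

H⊗3 gives amp(|y⟩) = (1/2√2) Σ_x (−1)^(x·y) amp(|x⟩), where x·y is the number of positions in which both x and y have a 1.
|000⟩: (-0.7933 + 0.6088)/(2√2) = -0.06523
|001⟩: (0.7933 - 0.6088)/(2√2) = 0.06523
|010⟩: (0.7933 - 0.6088)/(2√2) = 0.06523
|011⟩: (-0.7933 + 0.6088)/(2√2) = -0.06523
|100⟩: (-0.7933 - 0.6088)/(2√2) = -0.4957
|101⟩: (0.7933 + 0.6088)/(2√2) = 0.4957
|110⟩: (0.7933 + 0.6088)/(2√2) = 0.4957
|111⟩: (-0.7933 - 0.6088)/(2√2) = -0.4957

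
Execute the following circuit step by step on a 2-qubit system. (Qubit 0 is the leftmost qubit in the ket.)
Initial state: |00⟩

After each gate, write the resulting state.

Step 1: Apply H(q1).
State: 1/√2|00⟩ + 1/√2|01⟩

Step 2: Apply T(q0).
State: 1/√2|00⟩ + 1/√2|01⟩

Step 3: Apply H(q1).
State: |00⟩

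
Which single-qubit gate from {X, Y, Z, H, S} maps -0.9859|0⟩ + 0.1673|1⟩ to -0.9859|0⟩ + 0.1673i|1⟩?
S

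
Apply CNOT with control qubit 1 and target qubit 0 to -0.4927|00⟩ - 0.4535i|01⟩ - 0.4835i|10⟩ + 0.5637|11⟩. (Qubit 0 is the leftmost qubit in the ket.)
-0.4927|00⟩ + 0.5637|01⟩ - 0.4835i|10⟩ - 0.4535i|11⟩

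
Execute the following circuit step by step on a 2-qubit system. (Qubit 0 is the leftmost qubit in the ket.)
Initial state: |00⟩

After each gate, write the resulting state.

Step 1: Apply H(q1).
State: 1/√2|00⟩ + 1/√2|01⟩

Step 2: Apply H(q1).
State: |00⟩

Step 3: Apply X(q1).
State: |01⟩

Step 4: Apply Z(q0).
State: |01⟩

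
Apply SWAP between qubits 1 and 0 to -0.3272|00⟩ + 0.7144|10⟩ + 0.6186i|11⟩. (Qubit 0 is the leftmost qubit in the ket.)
-0.3272|00⟩ + 0.7144|01⟩ + 0.6186i|11⟩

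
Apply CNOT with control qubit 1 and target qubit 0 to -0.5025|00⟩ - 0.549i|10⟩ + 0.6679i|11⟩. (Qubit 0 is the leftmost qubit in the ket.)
-0.5025|00⟩ + 0.6679i|01⟩ - 0.549i|10⟩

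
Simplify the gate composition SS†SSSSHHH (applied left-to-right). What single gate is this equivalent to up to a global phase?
H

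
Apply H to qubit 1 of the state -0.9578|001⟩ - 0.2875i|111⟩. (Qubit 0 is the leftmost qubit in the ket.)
-0.6773|001⟩ - 0.6773|011⟩ - 0.2033i|101⟩ + 0.2033i|111⟩

H on qubit 1 mixes each pair of kets that differ only in qubit 1: amplitudes (a, b) of (|…0…⟩, |…1…⟩) become ((a + b)/√2, (a − b)/√2). Kets absent from the input have amplitude 0.
(|001⟩, |011⟩): (a, b) = (-0.9578, 0) → (-0.6773, -0.6773)
(|101⟩, |111⟩): (a, b) = (0, -0.2875i) → (-0.2033i, 0.2033i)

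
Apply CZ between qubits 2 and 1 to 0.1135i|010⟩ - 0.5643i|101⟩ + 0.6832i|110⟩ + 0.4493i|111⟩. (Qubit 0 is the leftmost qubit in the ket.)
0.1135i|010⟩ - 0.5643i|101⟩ + 0.6832i|110⟩ - 0.4493i|111⟩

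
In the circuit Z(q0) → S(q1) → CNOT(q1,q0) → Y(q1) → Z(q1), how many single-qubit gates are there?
4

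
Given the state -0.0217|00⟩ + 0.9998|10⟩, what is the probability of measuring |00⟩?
0.0004709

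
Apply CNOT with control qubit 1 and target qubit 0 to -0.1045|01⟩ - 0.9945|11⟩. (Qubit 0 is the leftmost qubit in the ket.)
-0.9945|01⟩ - 0.1045|11⟩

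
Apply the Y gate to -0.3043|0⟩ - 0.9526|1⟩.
0.9526i|0⟩ - 0.3043i|1⟩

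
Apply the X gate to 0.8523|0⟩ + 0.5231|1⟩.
0.5231|0⟩ + 0.8523|1⟩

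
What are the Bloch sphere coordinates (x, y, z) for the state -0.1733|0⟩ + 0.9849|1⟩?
(-0.3414, 0, -0.94)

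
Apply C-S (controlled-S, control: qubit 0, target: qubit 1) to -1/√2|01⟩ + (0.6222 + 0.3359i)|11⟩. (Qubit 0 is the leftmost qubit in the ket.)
-1/√2|01⟩ + (-0.3359 + 0.6222i)|11⟩

C-S leaves the control-|0⟩ kets |00⟩, |01⟩ unchanged and applies S to qubit 1 on the control-|1⟩ pair (|10⟩, |11⟩).
S = [[1, 0], [0, i]].
With a = amp(|10⟩) = 0 and b = amp(|11⟩) = (0.6222 + 0.3359i):
new amp(|10⟩) = (1)·a = 0
new amp(|11⟩) = (i)·b = (-0.3359 + 0.6222i)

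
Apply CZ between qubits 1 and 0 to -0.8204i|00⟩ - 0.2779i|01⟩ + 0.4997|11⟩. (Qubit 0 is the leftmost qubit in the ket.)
-0.8204i|00⟩ - 0.2779i|01⟩ - 0.4997|11⟩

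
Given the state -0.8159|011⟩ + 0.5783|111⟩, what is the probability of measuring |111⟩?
0.3344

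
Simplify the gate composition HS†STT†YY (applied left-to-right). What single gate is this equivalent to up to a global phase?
H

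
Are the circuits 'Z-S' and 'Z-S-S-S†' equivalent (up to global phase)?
Yes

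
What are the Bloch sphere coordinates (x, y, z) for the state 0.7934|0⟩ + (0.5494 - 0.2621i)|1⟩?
(0.8718, -0.4159, 0.2589)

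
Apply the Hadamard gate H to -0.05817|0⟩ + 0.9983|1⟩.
0.6648|0⟩ - 0.747|1⟩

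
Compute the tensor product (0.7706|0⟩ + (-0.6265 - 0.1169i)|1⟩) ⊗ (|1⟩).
0.7706|01⟩ + (-0.6265 - 0.1169i)|11⟩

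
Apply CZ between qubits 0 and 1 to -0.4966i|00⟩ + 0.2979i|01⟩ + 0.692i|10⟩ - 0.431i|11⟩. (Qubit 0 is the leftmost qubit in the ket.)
-0.4966i|00⟩ + 0.2979i|01⟩ + 0.692i|10⟩ + 0.431i|11⟩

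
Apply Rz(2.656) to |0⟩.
(0.2404 - 0.9707i)|0⟩

Rz(2.656) = [[e^(−iθ/2), 0], [0, e^(iθ/2)]] with e^(±iθ/2) = cos(θ/2) ± i·sin(θ/2); θ = 2.656, cos(θ/2) ≈ 0.240418, sin(θ/2) ≈ 0.970669.
With a = amp(|0⟩) = 1 and b = amp(|1⟩) = 0:
new amp(|0⟩) = (0.240418 - 0.970669i)·a = (0.2404 - 0.9707i)
new amp(|1⟩) = (0.240418 + 0.970669i)·b = 0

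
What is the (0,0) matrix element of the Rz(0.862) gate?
(0.9085 - 0.4178i)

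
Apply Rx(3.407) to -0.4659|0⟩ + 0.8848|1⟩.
(0.06165 - 0.877i)|0⟩ + (-0.1171 + 0.4618i)|1⟩

Rx(3.407) = [[cos(θ/2), −i·sin(θ/2)], [−i·sin(θ/2), cos(θ/2)]]; θ = 3.407, cos(θ/2) ≈ -0.132315, sin(θ/2) ≈ 0.991208.
With a = amp(|0⟩) = -0.4659 and b = amp(|1⟩) = 0.8848:
new amp(|0⟩) = (-0.132315)·a + (-0.991208i)·b = (0.06165 - 0.877i)
new amp(|1⟩) = (-0.991208i)·a + (-0.132315)·b = (-0.1171 + 0.4618i)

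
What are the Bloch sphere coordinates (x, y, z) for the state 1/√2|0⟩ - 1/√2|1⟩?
(-1, 0, 0)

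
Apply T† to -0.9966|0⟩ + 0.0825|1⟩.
-0.9966|0⟩ + (0.05834 - 0.05834i)|1⟩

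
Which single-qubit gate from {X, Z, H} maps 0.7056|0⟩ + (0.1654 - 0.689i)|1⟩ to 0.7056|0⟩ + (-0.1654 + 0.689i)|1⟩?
Z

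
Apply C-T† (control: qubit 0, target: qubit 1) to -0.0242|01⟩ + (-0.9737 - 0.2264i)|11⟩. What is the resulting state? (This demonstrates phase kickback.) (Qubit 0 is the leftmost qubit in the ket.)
-0.0242|01⟩ + (-0.8486 + 0.5284i)|11⟩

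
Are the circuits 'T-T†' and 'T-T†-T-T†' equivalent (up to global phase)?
Yes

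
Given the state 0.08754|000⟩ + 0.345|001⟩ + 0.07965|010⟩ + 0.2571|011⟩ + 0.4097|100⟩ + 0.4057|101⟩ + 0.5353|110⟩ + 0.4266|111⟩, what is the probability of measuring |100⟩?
0.1679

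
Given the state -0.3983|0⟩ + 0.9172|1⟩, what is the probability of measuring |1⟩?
0.8413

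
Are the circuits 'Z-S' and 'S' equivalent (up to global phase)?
No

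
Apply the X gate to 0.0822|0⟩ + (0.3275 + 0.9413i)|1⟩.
(0.3275 + 0.9413i)|0⟩ + 0.0822|1⟩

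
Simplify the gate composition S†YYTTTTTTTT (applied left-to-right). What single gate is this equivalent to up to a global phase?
S†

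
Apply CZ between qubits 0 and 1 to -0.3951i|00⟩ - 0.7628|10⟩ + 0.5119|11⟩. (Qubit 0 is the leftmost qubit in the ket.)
-0.3951i|00⟩ - 0.7628|10⟩ - 0.5119|11⟩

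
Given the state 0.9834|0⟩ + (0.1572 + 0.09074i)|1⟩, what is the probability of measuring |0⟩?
0.9671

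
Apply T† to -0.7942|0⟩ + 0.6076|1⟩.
-0.7942|0⟩ + (0.4296 - 0.4296i)|1⟩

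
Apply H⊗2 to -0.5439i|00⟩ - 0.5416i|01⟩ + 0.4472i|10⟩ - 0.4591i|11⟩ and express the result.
-0.5487i|00⟩ + 0.452i|01⟩ - 0.5368i|10⟩ - 0.4543i|11⟩

H⊗2 gives amp(|y⟩) = (1/2) Σ_x (−1)^(x·y) amp(|x⟩), where x·y is the number of positions in which both x and y have a 1.
|00⟩: (-0.5439i - 0.5416i + 0.4472i - 0.4591i)/2 = -0.5487i
|01⟩: (-0.5439i + 0.5416i + 0.4472i + 0.4591i)/2 = 0.452i
|10⟩: (-0.5439i - 0.5416i - 0.4472i + 0.4591i)/2 = -0.5368i
|11⟩: (-0.5439i + 0.5416i - 0.4472i - 0.4591i)/2 = -0.4543i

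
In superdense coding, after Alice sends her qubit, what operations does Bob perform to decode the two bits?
CNOT (Alice's qubit controls Bob's), then H on Alice's qubit, then measure both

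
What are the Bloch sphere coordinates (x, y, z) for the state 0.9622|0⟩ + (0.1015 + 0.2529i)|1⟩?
(0.1953, 0.4867, 0.8516)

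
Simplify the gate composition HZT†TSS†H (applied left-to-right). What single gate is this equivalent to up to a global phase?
X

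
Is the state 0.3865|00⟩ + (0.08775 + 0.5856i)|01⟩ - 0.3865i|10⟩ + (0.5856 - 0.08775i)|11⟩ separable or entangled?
Separable

Writing the state as a|00⟩ + b|01⟩ + c|10⟩ + d|11⟩, it is a product state iff ad − bc = 0.
Here (a, b, c, d) = (0.3865, (0.08775 + 0.5856i), -0.3865i, (0.5856 - 0.08775i)): ad − bc = (0.3865)(0.5856 - 0.08775i) − (0.08775 + 0.5856i)(-0.3865i) = 0, so the state is separable.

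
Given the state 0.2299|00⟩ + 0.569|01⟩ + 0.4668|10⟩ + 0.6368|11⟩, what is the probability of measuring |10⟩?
0.2179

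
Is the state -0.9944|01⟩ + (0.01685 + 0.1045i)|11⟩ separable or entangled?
Separable

Writing the state as a|00⟩ + b|01⟩ + c|10⟩ + d|11⟩, it is a product state iff ad − bc = 0.
Here (a, b, c, d) = (0, -0.9944, 0, (0.01685 + 0.1045i)): ad − bc = (0)(0.01685 + 0.1045i) − (-0.9944)(0) = 0, so the state is separable.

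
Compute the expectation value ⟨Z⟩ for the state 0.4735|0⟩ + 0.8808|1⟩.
-0.5516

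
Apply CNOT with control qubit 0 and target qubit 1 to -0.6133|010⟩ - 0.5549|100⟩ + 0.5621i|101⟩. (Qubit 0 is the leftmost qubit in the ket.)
-0.6133|010⟩ - 0.5549|110⟩ + 0.5621i|111⟩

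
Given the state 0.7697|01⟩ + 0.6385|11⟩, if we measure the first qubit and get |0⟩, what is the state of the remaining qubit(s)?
|1⟩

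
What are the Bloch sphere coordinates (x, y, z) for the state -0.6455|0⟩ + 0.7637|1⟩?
(-0.9859, 0, -0.1666)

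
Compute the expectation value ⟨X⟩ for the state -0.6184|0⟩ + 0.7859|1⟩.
-0.972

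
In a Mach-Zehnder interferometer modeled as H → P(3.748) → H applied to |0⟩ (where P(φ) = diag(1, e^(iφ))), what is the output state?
(0.08915 - 0.285i)|0⟩ + (0.9109 + 0.285i)|1⟩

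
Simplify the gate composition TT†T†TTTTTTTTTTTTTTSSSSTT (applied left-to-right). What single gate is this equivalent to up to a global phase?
T†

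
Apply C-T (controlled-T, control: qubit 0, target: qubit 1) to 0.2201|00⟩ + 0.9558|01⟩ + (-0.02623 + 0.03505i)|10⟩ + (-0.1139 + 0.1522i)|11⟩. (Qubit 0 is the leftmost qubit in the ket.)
0.2201|00⟩ + 0.9558|01⟩ + (-0.02623 + 0.03505i)|10⟩ + (-0.1882 + 0.02708i)|11⟩

C-T leaves the control-|0⟩ kets |00⟩, |01⟩ unchanged and applies T to qubit 1 on the control-|1⟩ pair (|10⟩, |11⟩).
T = [[1, 0], [0, (1/√2 + (1/√2)i)]].
With a = amp(|10⟩) = (-0.02623 + 0.03505i) and b = amp(|11⟩) = (-0.1139 + 0.1522i):
new amp(|10⟩) = (1)·a = (-0.02623 + 0.03505i)
new amp(|11⟩) = (1/√2 + (1/√2)i)·b = (-0.1882 + 0.02708i)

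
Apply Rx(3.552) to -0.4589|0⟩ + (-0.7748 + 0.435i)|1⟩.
(0.5194 + 0.7585i)|0⟩ + (0.1579 + 0.3606i)|1⟩

Rx(3.552) = [[cos(θ/2), −i·sin(θ/2)], [−i·sin(θ/2), cos(θ/2)]]; θ = 3.552, cos(θ/2) ≈ -0.203767, sin(θ/2) ≈ 0.97902.
With a = amp(|0⟩) = -0.4589 and b = amp(|1⟩) = (-0.7748 + 0.435i):
new amp(|0⟩) = (-0.203767)·a + (-0.97902i)·b = (0.5194 + 0.7585i)
new amp(|1⟩) = (-0.97902i)·a + (-0.203767)·b = (0.1579 + 0.3606i)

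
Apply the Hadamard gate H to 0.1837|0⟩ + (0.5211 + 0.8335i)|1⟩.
(0.4984 + 0.5894i)|0⟩ + (-0.2386 - 0.5894i)|1⟩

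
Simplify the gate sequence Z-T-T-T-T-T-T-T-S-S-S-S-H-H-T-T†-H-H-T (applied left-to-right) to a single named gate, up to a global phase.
Z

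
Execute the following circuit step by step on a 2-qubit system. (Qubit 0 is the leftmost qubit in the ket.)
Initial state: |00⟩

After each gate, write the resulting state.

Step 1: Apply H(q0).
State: 1/√2|00⟩ + 1/√2|10⟩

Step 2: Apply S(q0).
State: 1/√2|00⟩ + (1/√2)i|10⟩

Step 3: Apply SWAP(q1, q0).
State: 1/√2|00⟩ + (1/√2)i|01⟩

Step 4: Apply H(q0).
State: 1/2|00⟩ + (1/2)i|01⟩ + 1/2|10⟩ + (1/2)i|11⟩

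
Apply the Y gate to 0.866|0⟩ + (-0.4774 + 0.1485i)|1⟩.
(0.1485 + 0.4774i)|0⟩ + 0.866i|1⟩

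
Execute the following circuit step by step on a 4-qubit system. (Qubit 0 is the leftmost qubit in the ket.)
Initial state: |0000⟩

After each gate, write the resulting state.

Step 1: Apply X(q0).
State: |1000⟩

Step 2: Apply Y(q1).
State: i|1100⟩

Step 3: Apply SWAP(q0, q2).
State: i|0110⟩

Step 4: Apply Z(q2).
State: -i|0110⟩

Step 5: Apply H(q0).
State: -(1/√2)i|0110⟩ - (1/√2)i|1110⟩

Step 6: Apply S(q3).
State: -(1/√2)i|0110⟩ - (1/√2)i|1110⟩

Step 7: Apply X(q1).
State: -(1/√2)i|0010⟩ - (1/√2)i|1010⟩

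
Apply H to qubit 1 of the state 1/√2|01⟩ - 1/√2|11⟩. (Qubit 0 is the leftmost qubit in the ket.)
1/2|00⟩ - 1/2|01⟩ - 1/2|10⟩ + 1/2|11⟩

H on qubit 1 mixes each pair of kets that differ only in qubit 1: amplitudes (a, b) of (|…0…⟩, |…1…⟩) become ((a + b)/√2, (a − b)/√2). Kets absent from the input have amplitude 0.
(|00⟩, |01⟩): (a, b) = (0, 1/√2) → (1/2, -1/2)
(|10⟩, |11⟩): (a, b) = (0, -1/√2) → (-1/2, 1/2)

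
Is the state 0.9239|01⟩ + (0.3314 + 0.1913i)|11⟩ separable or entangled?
Separable

Writing the state as a|00⟩ + b|01⟩ + c|10⟩ + d|11⟩, it is a product state iff ad − bc = 0.
Here (a, b, c, d) = (0, 0.9239, 0, (0.3314 + 0.1913i)): ad − bc = (0)(0.3314 + 0.1913i) − (0.9239)(0) = 0, so the state is separable.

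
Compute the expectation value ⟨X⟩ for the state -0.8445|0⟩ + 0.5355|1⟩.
-0.9045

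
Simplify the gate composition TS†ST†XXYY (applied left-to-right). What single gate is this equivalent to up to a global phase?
I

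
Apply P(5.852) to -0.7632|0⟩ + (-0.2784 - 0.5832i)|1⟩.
-0.7632|0⟩ + (-0.4967 - 0.4135i)|1⟩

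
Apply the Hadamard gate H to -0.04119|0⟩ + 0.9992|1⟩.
0.6774|0⟩ - 0.7357|1⟩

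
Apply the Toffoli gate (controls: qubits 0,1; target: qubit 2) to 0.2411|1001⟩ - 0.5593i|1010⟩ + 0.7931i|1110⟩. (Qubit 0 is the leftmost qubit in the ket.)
0.2411|1001⟩ - 0.5593i|1010⟩ + 0.7931i|1100⟩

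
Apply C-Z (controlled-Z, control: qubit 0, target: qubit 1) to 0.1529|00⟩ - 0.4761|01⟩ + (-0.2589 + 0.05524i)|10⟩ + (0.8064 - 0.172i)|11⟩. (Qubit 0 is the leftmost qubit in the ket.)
0.1529|00⟩ - 0.4761|01⟩ + (-0.2589 + 0.05524i)|10⟩ + (-0.8064 + 0.172i)|11⟩

C-Z leaves the control-|0⟩ kets |00⟩, |01⟩ unchanged and applies Z to qubit 1 on the control-|1⟩ pair (|10⟩, |11⟩).
Z = [[1, 0], [0, -1]].
With a = amp(|10⟩) = (-0.2589 + 0.05524i) and b = amp(|11⟩) = (0.8064 - 0.172i):
new amp(|10⟩) = (1)·a = (-0.2589 + 0.05524i)
new amp(|11⟩) = (-1)·b = (-0.8064 + 0.172i)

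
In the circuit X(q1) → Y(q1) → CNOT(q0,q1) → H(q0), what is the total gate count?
4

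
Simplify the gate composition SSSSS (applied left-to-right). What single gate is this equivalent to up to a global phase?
S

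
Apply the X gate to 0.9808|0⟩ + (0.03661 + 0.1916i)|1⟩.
(0.03661 + 0.1916i)|0⟩ + 0.9808|1⟩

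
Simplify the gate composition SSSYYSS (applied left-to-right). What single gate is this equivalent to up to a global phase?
S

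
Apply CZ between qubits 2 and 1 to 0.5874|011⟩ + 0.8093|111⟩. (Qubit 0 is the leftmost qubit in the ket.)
-0.5874|011⟩ - 0.8093|111⟩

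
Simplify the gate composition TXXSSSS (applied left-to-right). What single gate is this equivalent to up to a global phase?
T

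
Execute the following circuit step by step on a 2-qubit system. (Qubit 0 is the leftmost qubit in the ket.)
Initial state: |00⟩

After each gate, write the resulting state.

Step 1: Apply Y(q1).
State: i|01⟩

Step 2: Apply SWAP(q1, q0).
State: i|10⟩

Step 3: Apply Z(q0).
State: -i|10⟩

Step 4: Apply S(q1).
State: -i|10⟩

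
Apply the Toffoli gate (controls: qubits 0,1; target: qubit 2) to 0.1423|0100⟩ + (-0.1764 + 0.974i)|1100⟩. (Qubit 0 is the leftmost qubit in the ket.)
0.1423|0100⟩ + (-0.1764 + 0.974i)|1110⟩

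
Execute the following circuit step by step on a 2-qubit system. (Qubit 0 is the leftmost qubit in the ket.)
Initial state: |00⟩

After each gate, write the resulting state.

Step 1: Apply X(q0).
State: |10⟩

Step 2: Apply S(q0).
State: i|10⟩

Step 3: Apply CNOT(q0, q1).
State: i|11⟩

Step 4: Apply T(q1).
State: (-1/√2 + (1/√2)i)|11⟩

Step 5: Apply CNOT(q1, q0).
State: (-1/√2 + (1/√2)i)|01⟩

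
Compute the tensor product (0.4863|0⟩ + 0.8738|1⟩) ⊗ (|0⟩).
0.4863|00⟩ + 0.8738|10⟩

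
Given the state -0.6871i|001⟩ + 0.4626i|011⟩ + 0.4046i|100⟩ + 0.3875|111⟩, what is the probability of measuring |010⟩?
0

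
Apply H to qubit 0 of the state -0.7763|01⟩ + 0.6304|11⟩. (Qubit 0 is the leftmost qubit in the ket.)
-0.1032|01⟩ - 0.9947|11⟩

H on qubit 0 mixes each pair of kets that differ only in qubit 0: amplitudes (a, b) of (|…0…⟩, |…1…⟩) become ((a + b)/√2, (a − b)/√2). Kets absent from the input have amplitude 0.
(|01⟩, |11⟩): (a, b) = (-0.7763, 0.6304) → (-0.1032, -0.9947)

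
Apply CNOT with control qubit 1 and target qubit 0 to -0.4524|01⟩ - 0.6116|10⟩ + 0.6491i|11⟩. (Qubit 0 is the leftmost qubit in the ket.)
0.6491i|01⟩ - 0.6116|10⟩ - 0.4524|11⟩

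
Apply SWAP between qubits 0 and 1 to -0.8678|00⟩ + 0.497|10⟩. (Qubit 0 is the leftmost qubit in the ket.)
-0.8678|00⟩ + 0.497|01⟩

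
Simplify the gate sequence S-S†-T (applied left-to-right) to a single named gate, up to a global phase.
T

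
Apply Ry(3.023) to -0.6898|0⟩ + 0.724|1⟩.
-0.7636|0⟩ - 0.6457|1⟩

Ry(3.023) = [[cos(θ/2), −sin(θ/2)], [sin(θ/2), cos(θ/2)]]; θ = 3.023, cos(θ/2) ≈ 0.0592616, sin(θ/2) ≈ 0.998242.
With a = amp(|0⟩) = -0.6898 and b = amp(|1⟩) = 0.724:
new amp(|0⟩) = (0.0592616)·a + (-0.998242)·b = -0.7636
new amp(|1⟩) = (0.998242)·a + (0.0592616)·b = -0.6457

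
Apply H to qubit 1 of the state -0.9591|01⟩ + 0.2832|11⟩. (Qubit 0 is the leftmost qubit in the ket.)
-0.6782|00⟩ + 0.6782|01⟩ + 0.2003|10⟩ - 0.2003|11⟩

H on qubit 1 mixes each pair of kets that differ only in qubit 1: amplitudes (a, b) of (|…0…⟩, |…1…⟩) become ((a + b)/√2, (a − b)/√2). Kets absent from the input have amplitude 0.
(|00⟩, |01⟩): (a, b) = (0, -0.9591) → (-0.6782, 0.6782)
(|10⟩, |11⟩): (a, b) = (0, 0.2832) → (0.2003, -0.2003)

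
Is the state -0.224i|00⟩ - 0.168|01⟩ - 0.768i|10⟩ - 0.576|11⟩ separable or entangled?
Separable

Writing the state as a|00⟩ + b|01⟩ + c|10⟩ + d|11⟩, it is a product state iff ad − bc = 0.
Here (a, b, c, d) = (-0.224i, -0.168, -0.768i, -0.576): ad − bc = (-0.224i)(-0.576) − (-0.168)(-0.768i) = 0, so the state is separable.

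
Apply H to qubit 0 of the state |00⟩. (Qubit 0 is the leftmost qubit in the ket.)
1/√2|00⟩ + 1/√2|10⟩

H on qubit 0 mixes each pair of kets that differ only in qubit 0: amplitudes (a, b) of (|…0…⟩, |…1…⟩) become ((a + b)/√2, (a − b)/√2). Kets absent from the input have amplitude 0.
(|00⟩, |10⟩): (a, b) = (1, 0) → (1/√2, 1/√2)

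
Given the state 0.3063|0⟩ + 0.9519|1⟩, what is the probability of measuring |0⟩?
0.09382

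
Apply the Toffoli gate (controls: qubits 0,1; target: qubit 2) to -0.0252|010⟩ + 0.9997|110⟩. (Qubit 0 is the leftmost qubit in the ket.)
-0.0252|010⟩ + 0.9997|111⟩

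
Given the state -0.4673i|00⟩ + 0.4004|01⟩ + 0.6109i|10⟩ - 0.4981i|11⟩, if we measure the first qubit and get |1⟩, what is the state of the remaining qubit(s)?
0.775i|0⟩ - 0.6319i|1⟩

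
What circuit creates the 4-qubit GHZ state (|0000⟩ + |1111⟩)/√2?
H(q0) → CNOT(q0,q1) → CNOT(q0,q2) → CNOT(q0,q3)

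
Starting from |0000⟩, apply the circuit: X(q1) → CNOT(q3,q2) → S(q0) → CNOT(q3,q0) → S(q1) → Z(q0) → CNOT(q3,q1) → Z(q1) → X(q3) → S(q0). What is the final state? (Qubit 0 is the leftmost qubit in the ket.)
-i|0101⟩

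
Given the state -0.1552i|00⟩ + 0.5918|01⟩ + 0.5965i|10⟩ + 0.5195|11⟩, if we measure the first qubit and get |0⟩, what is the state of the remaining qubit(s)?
-0.2537i|0⟩ + 0.9673|1⟩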